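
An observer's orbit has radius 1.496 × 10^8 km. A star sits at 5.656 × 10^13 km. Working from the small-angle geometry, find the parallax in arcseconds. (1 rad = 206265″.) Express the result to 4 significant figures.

θ ≈ B/d = (1.496 × 10^8) / (5.656 × 10^13) = 2.6450 × 10^-6 rad.
In arcseconds: 2.6450 × 10^-6 × 206265 = 0.54557″.

0.5456 arcsec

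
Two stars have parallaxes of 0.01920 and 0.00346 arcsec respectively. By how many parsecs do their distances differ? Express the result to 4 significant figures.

d_A = 1/0.01920″ = 52.083 pc; d_B = 1/0.003460″ = 289.02 pc.
|d_B − d_A| = |289.02 − 52.083| = 236.94 pc.

236.9 pc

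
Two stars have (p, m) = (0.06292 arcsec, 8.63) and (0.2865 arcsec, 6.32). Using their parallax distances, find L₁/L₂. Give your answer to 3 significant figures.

d₁ = 1/p₁ = 1/0.06292″ = 15.893 pc; d₂ = 1/p₂ = 1/0.2865″ = 3.4904 pc.
M₁ = m₁ − 5 log₁₀ d₁ + 5 = 8.63 − 6.0060 + 5 = 7.6240.
M₂ = 6.32 − 2.7144 + 5 = 8.6056.
L₁/L₂ = 10^(0.4(M₂ − M₁)) = 10^(0.4 × 0.9816) = 10^0.39264 = 2.4697.

L₁/L₂ = 2.47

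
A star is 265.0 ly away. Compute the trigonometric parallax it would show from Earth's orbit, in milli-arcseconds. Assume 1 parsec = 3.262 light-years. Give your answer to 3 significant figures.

12.3 mas

d = 265.0 ly ÷ 3.262 = 81.239 pc.
p = 1/d = 1/81.239 = 0.012309 arcsec.
= 0.012309 × 1000 = 12.309 mas.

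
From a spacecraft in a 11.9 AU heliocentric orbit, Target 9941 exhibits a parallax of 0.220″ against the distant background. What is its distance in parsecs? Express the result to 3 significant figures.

54.1 pc

With baseline B (in AU) and parallax p (in arcsec), d = B/p parsecs.
d = 11.9 / 0.220 = 54.091 pc.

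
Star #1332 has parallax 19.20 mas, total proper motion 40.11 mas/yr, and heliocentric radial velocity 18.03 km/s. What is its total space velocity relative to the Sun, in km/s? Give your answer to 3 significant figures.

20.6 km/s

d = 1/p = 1/0.01920″ = 52.083 pc.
μ = 40.11 mas/yr = 0.04011 ″/yr.
v_t = 4.740 μ d = 4.740 × 0.04011 × 52.083 = 9.9021 km/s.
v = √(v_r² + v_t²) = √(18.03² + 9.9021²) = √423.132 = 20.57 km/s.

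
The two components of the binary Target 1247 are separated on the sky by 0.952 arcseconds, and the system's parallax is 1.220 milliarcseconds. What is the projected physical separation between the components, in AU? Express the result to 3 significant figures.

d = 1/p = 1/0.001220″ = 819.67 pc.
At distance d (pc), an angle of θ arcsec spans θ·d AU: s = 0.952 × 819.67 = 780.33 AU.

780 AU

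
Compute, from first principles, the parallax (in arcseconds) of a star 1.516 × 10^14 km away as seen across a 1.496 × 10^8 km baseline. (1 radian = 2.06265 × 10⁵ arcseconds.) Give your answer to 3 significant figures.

θ ≈ B/d = (1.496 × 10^8) / (1.516 × 10^14) = 9.8681 × 10^-7 rad.
In arcseconds: 9.8681 × 10^-7 × 206265 = 0.20354″.

0.204 arcsec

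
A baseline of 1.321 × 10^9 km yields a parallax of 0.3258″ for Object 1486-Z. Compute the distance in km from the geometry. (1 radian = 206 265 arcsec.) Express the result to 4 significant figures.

8.363 × 10^14 km

θ = 0.3258″ = 0.3258/206265 = 1.5795 × 10^-6 rad.
d = B/θ = (1.321 × 10^9) / (1.5795 × 10^-6) = 8.3634 × 10^14 km.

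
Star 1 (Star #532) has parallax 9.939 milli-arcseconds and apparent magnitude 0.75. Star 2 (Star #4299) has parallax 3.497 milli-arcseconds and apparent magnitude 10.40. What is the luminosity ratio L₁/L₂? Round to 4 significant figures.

d₁ = 1/p₁ = 1/0.009939″ = 100.61 pc; d₂ = 1/p₂ = 1/0.003497″ = 285.96 pc.
M₁ = m₁ − 5 log₁₀ d₁ + 5 = 0.75 − 10.0132 + 5 = -4.2632.
M₂ = 10.40 − 12.2815 + 5 = 3.1185.
L₁/L₂ = 10^(0.4(M₂ − M₁)) = 10^(0.4 × 7.3817) = 10^2.95268 = 896.77.

L₁/L₂ = 896.8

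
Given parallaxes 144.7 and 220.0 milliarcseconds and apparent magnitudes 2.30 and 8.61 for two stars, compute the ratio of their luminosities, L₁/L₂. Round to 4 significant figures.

L₁/L₂ = 772.5

d₁ = 1/p₁ = 1/0.1447″ = 6.9109 pc; d₂ = 1/p₂ = 1/0.2200″ = 4.5455 pc.
M₁ = m₁ − 5 log₁₀ d₁ + 5 = 2.30 − 4.1977 + 5 = 3.1023.
M₂ = 8.61 − 3.2879 + 5 = 10.3221.
L₁/L₂ = 10^(0.4(M₂ − M₁)) = 10^(0.4 × 7.2198) = 10^2.88792 = 772.54.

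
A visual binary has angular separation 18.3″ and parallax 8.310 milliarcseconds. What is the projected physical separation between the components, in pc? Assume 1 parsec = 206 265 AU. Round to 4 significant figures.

d = 1/p = 1/0.008310″ = 120.34 pc.
At distance d (pc), an angle of θ arcsec spans θ·d AU: s = 18.3 × 120.34 = 2202.2 AU.
= 2202.2 / 206265 = 0.010677 pc.

0.01068 pc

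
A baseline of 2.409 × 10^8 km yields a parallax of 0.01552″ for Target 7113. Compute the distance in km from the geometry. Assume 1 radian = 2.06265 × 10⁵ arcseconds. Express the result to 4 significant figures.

3.202 × 10^15 km

θ = 0.01552″ = 0.01552/206265 = 7.5243 × 10^-8 rad.
d = B/θ = (2.409 × 10^8) / (7.5243 × 10^-8) = 3.2016 × 10^15 km.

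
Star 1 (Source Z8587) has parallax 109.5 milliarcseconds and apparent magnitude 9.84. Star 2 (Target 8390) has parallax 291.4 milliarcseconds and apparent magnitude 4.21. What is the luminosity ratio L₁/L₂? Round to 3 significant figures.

L₁/L₂ = 0.0396

d₁ = 1/p₁ = 1/0.1095″ = 9.1324 pc; d₂ = 1/p₂ = 1/0.2914″ = 3.4317 pc.
M₁ = m₁ − 5 log₁₀ d₁ + 5 = 9.84 − 4.8029 + 5 = 10.0371.
M₂ = 4.21 − 2.6775 + 5 = 6.5325.
L₁/L₂ = 10^(0.4(M₂ − M₁)) = 10^(0.4 × (-3.5046)) = 10^(-1.40184) = 0.039642.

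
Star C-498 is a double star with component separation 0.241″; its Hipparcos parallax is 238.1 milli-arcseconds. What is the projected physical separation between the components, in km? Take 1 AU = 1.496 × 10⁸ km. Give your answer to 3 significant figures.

d = 1/p = 1/0.2381″ = 4.1999 pc.
At distance d (pc), an angle of θ arcsec spans θ·d AU: s = 0.241 × 4.1999 = 1.0122 AU.
= 1.0122 × 1.496 × 10⁸ km = 1.5143 × 10^8 km.

1.51 × 10^8 km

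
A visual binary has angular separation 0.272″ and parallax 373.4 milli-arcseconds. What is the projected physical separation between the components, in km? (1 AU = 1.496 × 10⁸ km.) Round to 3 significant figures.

1.09 × 10^8 km

d = 1/p = 1/0.3734″ = 2.6781 pc.
At distance d (pc), an angle of θ arcsec spans θ·d AU: s = 0.272 × 2.6781 = 0.72844 AU.
= 0.72844 × 1.496 × 10⁸ km = 1.0897 × 10^8 km.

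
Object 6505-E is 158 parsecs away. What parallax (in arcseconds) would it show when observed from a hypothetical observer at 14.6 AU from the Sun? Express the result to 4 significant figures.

0.09241 arcsec

p (arcsec) = B (AU) / d (pc).
p = 14.6 / 158 = 0.092405 arcsec.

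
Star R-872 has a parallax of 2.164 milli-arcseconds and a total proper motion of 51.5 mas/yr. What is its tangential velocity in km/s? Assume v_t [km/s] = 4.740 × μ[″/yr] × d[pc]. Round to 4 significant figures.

d = 1/p = 1/0.002164″ = 462.11 pc.
μ = 51.5 mas/yr = 0.0515 ″/yr.
v_t = 4.74 × μ × d = 4.74 × 0.0515 × 462.11 = 112.81 km/s.

112.8 km/s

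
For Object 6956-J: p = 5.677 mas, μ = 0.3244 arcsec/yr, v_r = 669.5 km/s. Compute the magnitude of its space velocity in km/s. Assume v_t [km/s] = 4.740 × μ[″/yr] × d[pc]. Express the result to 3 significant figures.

722 km/s

d = 1/p = 1/0.005677″ = 176.15 pc.
v_t = 4.740 μ d = 4.740 × 0.3244 × 176.15 = 270.86 km/s.
v = √(v_r² + v_t²) = √(669.5² + 270.86²) = √521595 = 722.22 km/s.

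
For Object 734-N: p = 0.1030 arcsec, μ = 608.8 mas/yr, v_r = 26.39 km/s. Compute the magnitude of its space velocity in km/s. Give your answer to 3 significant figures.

38.5 km/s

d = 1/p = 1/0.1030″ = 9.7087 pc.
μ = 608.8 mas/yr = 0.6088 ″/yr.
v_t = 4.740 μ d = 4.740 × 0.6088 × 9.7087 = 28.017 km/s.
v = √(v_r² + v_t²) = √(26.39² + 28.017²) = √1481.38 = 38.489 km/s.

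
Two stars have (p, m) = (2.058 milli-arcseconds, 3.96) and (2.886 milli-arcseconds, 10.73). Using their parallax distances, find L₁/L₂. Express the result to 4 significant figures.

d₁ = 1/p₁ = 1/0.002058″ = 485.91 pc; d₂ = 1/p₂ = 1/0.002886″ = 346.5 pc.
M₁ = m₁ − 5 log₁₀ d₁ + 5 = 3.96 − 13.4328 + 5 = -4.4728.
M₂ = 10.73 − 12.6985 + 5 = 3.0315.
L₁/L₂ = 10^(0.4(M₂ − M₁)) = 10^(0.4 × 7.5043) = 10^3.00172 = 1004.

L₁/L₂ = 1004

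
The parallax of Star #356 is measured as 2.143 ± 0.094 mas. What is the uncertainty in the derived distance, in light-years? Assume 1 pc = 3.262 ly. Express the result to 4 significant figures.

d = 1/p, so σ_d = σ_p / p².
σ_d = 0.0000940 / (0.002143)² = 0.0000940 / 0.0000045924 = 20.469 pc = 20.469 × 3.262 ly = 66.77 ly.

66.77 ly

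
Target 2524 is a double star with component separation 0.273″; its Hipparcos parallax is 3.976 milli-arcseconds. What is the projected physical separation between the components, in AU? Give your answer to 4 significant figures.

d = 1/p = 1/0.003976″ = 251.51 pc.
At distance d (pc), an angle of θ arcsec spans θ·d AU: s = 0.273 × 251.51 = 68.662 AU.

68.66 AU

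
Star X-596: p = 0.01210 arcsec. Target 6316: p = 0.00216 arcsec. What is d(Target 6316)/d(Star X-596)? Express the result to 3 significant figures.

5.60

Since d = 1/p, d_B/d_A = p_A/p_B.
= 0.01210 / 0.00216 = 5.6019.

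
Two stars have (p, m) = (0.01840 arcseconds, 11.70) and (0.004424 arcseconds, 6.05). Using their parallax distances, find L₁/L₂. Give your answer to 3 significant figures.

L₁/L₂ = 0.000318

d₁ = 1/p₁ = 1/0.01840″ = 54.348 pc; d₂ = 1/p₂ = 1/0.004424″ = 226.04 pc.
M₁ = m₁ − 5 log₁₀ d₁ + 5 = 11.70 − 8.6759 + 5 = 8.0241.
M₂ = 6.05 − 11.7709 + 5 = -0.7209.
L₁/L₂ = 10^(0.4(M₂ − M₁)) = 10^(0.4 × (-8.7450)) = 10^(-3.49800) = 0.00031769.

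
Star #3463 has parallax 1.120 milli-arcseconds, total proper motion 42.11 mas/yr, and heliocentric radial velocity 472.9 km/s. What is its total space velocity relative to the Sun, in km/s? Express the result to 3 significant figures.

d = 1/p = 1/0.001120″ = 892.86 pc.
μ = 42.11 mas/yr = 0.04211 ″/yr.
v_t = 4.740 μ d = 4.740 × 0.04211 × 892.86 = 178.22 km/s.
v = √(v_r² + v_t²) = √(472.9² + 178.22²) = √255397 = 505.37 km/s.

505 km/s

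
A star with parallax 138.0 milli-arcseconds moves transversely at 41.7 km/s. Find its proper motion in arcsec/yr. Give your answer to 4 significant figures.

d = 1/p = 1/0.1380″ = 7.2464 pc.
μ = v_t / (4.74 d) = 41.7 / (4.74 × 7.2464) = 41.7 / 34.348 = 1.214 ″/yr.

1.214 arcsec/yr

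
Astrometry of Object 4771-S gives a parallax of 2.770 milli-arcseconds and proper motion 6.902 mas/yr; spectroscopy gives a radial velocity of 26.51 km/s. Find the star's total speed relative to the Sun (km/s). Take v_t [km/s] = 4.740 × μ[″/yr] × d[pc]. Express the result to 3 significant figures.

d = 1/p = 1/0.002770″ = 361.01 pc.
μ = 6.902 mas/yr = 0.006902 ″/yr.
v_t = 4.740 μ d = 4.740 × 0.006902 × 361.01 = 11.811 km/s.
v = √(v_r² + v_t²) = √(26.51² + 11.811²) = √842.28 = 29.022 km/s.

29.0 km/s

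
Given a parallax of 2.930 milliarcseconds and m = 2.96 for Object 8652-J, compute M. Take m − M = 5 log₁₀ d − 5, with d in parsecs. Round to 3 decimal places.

d = 1/p = 1/0.002930″ = 341.3 pc.
m − M = 5 log₁₀(341.3) − 5 = 12.6657 − 5 = 7.6657.
M = m − (m − M) = 2.96 − 7.6657 = -4.706.

M = -4.706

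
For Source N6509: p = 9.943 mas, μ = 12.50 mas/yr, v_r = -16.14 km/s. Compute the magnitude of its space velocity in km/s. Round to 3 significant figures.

d = 1/p = 1/0.009943″ = 100.57 pc.
μ = 12.50 mas/yr = 0.01250 ″/yr.
v_t = 4.740 μ d = 4.740 × 0.01250 × 100.57 = 5.9588 km/s.
v = √(v_r² + v_t²) = √((-16.14)² + 5.9588²) = √296.007 = 17.205 km/s.

17.2 km/s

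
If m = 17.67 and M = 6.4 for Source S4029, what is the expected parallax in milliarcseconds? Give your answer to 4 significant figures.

m − M = 17.67 − 6.4 = 11.27.
d = 10^((m−M)/5 + 1) = 10^3.254 = 1794.7 pc.
p = 1/d = 1/1794.7 = 0.0005572 arcsec = 0.5572 mas.

0.5572 mas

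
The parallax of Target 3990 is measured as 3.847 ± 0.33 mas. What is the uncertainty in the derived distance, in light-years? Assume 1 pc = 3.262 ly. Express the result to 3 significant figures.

d = 1/p, so σ_d = σ_p / p².
σ_d = 0.000330 / (0.003847)² = 0.000330 / 0.000014799 = 22.299 pc = 22.299 × 3.262 ly = 72.739 ly.

72.7 ly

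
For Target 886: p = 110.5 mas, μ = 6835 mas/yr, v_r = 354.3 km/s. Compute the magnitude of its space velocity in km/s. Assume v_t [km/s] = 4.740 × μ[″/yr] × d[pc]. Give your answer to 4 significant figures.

459.9 km/s

d = 1/p = 1/0.1105″ = 9.0498 pc.
μ = 6835 mas/yr = 6.835 ″/yr.
v_t = 4.740 μ d = 4.740 × 6.835 × 9.0498 = 293.19 km/s.
v = √(v_r² + v_t²) = √(354.3² + 293.19²) = √211489 = 459.88 km/s.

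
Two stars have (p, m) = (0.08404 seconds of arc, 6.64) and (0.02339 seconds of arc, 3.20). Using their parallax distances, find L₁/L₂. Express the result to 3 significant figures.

d₁ = 1/p₁ = 1/0.08404″ = 11.899 pc; d₂ = 1/p₂ = 1/0.02339″ = 42.753 pc.
M₁ = m₁ − 5 log₁₀ d₁ + 5 = 6.64 − 5.3776 + 5 = 6.2624.
M₂ = 3.20 − 8.1548 + 5 = 0.0452.
L₁/L₂ = 10^(0.4(M₂ − M₁)) = 10^(0.4 × (-6.2172)) = 10^(-2.48688) = 0.0032593.

L₁/L₂ = 0.00326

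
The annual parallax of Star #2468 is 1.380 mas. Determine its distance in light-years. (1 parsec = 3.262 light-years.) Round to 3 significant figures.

2360 light years

p = 1.380 mas = 0.001380 arcsec.
d = 1/p = 1/0.001380 = 724.64 pc.
In light-years: 724.64 × 3.262 = 2363.8 ly.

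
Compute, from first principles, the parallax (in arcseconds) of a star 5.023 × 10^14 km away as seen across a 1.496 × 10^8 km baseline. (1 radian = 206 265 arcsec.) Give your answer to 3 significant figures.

0.0614 arcsec

θ ≈ B/d = (1.496 × 10^8) / (5.023 × 10^14) = 2.9783 × 10^-7 rad.
In arcseconds: 2.9783 × 10^-7 × 206265 = 0.061432″.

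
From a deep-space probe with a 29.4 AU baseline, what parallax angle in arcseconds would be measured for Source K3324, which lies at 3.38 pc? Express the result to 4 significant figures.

8.698 arcsec

p (arcsec) = B (AU) / d (pc).
p = 29.4 / 3.38 = 8.6982 arcsec.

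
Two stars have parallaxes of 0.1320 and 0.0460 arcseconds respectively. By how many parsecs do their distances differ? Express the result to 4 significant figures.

14.16 pc

d_A = 1/0.1320″ = 7.5758 pc; d_B = 1/0.04600″ = 21.739 pc.
|d_B − d_A| = |21.739 − 7.5758| = 14.163 pc.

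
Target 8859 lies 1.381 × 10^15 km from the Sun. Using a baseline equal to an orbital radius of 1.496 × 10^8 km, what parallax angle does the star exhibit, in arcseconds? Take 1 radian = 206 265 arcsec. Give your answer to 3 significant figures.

0.0223 arcsec

θ ≈ B/d = (1.496 × 10^8) / (1.381 × 10^15) = 1.0833 × 10^-7 rad.
In arcseconds: 1.0833 × 10^-7 × 206265 = 0.022345″.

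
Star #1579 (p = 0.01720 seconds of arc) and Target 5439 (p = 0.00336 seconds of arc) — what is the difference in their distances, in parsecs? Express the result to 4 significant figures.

d_A = 1/0.01720″ = 58.14 pc; d_B = 1/0.003360″ = 297.62 pc.
|d_B − d_A| = |297.62 − 58.14| = 239.48 pc.

239.5 pc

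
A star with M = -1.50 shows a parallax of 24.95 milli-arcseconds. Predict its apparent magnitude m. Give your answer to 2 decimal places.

m = 1.51

d = 1/p = 1/0.02495″ = 40.08 pc.
m − M = 5 log₁₀ d − 5 = 5 log₁₀(40.08) − 5 = 8.0146 − 5 = 3.0146.
m = M + (m − M) = -1.50 + 3.0146 = 1.51.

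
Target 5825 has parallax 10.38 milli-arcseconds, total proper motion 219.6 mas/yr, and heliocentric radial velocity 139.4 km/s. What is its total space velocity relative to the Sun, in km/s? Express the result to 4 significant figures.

d = 1/p = 1/0.01038″ = 96.339 pc.
μ = 219.6 mas/yr = 0.2196 ″/yr.
v_t = 4.740 μ d = 4.740 × 0.2196 × 96.339 = 100.28 km/s.
v = √(v_r² + v_t²) = √(139.4² + 100.28²) = √29488.4 = 171.72 km/s.

171.7 km/s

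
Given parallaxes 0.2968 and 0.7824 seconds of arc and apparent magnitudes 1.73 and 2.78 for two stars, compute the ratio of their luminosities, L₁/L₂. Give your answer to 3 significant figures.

L₁/L₂ = 18.3

d₁ = 1/p₁ = 1/0.2968″ = 3.3693 pc; d₂ = 1/p₂ = 1/0.7824″ = 1.2781 pc.
M₁ = m₁ − 5 log₁₀ d₁ + 5 = 1.73 − 2.6377 + 5 = 4.0923.
M₂ = 2.78 − 0.5328 + 5 = 7.2472.
L₁/L₂ = 10^(0.4(M₂ − M₁)) = 10^(0.4 × 3.1549) = 10^1.26196 = 18.279.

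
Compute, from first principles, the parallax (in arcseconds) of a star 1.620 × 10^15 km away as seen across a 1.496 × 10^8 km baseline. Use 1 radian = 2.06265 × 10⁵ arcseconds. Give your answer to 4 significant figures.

θ ≈ B/d = (1.496 × 10^8) / (1.620 × 10^15) = 9.2346 × 10^-8 rad.
In arcseconds: 9.2346 × 10^-8 × 206265 = 0.019048″.

0.01905 arcsec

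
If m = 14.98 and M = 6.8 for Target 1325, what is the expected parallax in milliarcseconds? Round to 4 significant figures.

2.312 mas

m − M = 14.98 − 6.8 = 8.18.
d = 10^((m−M)/5 + 1) = 10^2.636 = 432.51 pc.
p = 1/d = 1/432.51 = 0.0023121 arcsec = 2.3121 mas.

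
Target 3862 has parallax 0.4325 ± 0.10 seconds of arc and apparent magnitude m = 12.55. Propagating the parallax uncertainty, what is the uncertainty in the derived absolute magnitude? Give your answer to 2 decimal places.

σ_M = 0.50 mag

M = m − 5 log₁₀ d + 5 = m + 5 log₁₀ p + 5, so ∂M/∂p = 5/(p ln 10).
σ_M = (5/ln 10) · (σ_p/p) = 2.1715 × 0.10/0.4325 = 2.1715 × 0.23121 = 0.50207.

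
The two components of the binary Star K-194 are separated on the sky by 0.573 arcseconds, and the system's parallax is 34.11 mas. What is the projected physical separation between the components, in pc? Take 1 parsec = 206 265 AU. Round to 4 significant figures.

d = 1/p = 1/0.03411″ = 29.317 pc.
At distance d (pc), an angle of θ arcsec spans θ·d AU: s = 0.573 × 29.317 = 16.799 AU.
= 16.799 / 206265 = 8.1444 × 10^-5 pc.

8.144 × 10^-5 pc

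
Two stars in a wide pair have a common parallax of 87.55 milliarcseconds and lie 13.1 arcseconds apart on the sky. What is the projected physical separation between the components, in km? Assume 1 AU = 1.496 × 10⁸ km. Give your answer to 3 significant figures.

2.24 × 10^10 km

d = 1/p = 1/0.08755″ = 11.422 pc.
At distance d (pc), an angle of θ arcsec spans θ·d AU: s = 13.1 × 11.422 = 149.63 AU.
= 149.63 × 1.496 × 10⁸ km = 2.2385 × 10^10 km.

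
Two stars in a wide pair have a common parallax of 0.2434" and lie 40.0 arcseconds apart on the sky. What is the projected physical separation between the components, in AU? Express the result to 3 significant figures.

d = 1/p = 1/0.2434″ = 4.1085 pc.
At distance d (pc), an angle of θ arcsec spans θ·d AU: s = 40.0 × 4.1085 = 164.34 AU.

164 AU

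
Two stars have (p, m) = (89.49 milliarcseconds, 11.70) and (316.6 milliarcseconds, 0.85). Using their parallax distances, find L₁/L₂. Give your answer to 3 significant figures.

d₁ = 1/p₁ = 1/0.08949″ = 11.174 pc; d₂ = 1/p₂ = 1/0.3166″ = 3.1586 pc.
M₁ = m₁ − 5 log₁₀ d₁ + 5 = 11.70 − 5.2410 + 5 = 11.4590.
M₂ = 0.85 − 2.4975 + 5 = 3.3525.
L₁/L₂ = 10^(0.4(M₂ − M₁)) = 10^(0.4 × (-8.1065)) = 10^(-3.24260) = 0.00057201.

L₁/L₂ = 0.000572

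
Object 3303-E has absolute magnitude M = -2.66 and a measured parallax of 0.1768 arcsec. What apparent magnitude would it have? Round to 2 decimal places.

m = -3.90

d = 1/p = 1/0.1768″ = 5.6561 pc.
m − M = 5 log₁₀ d − 5 = 5 log₁₀(5.6561) − 5 = 3.7626 − 5 = -1.2374.
m = M + (m − M) = -2.66 + (-1.2374) = -3.90.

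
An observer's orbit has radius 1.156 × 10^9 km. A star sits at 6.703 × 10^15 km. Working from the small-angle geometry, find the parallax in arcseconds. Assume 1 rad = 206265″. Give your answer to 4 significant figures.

0.03557 arcsec

θ ≈ B/d = (1.156 × 10^9) / (6.703 × 10^15) = 1.7246 × 10^-7 rad.
In arcseconds: 1.7246 × 10^-7 × 206265 = 0.035572″.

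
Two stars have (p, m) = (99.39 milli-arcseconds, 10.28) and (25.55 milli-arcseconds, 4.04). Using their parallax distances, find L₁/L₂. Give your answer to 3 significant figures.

d₁ = 1/p₁ = 1/0.09939″ = 10.061 pc; d₂ = 1/p₂ = 1/0.02555″ = 39.139 pc.
M₁ = m₁ − 5 log₁₀ d₁ + 5 = 10.28 − 5.0132 + 5 = 10.2668.
M₂ = 4.04 − 7.9630 + 5 = 1.0770.
L₁/L₂ = 10^(0.4(M₂ − M₁)) = 10^(0.4 × (-9.1898)) = 10^(-3.67592) = 0.0002109.

L₁/L₂ = 0.000211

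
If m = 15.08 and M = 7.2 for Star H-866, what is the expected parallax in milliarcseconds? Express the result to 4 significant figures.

2.655 mas

m − M = 15.08 − 7.2 = 7.88.
d = 10^((m−M)/5 + 1) = 10^2.576 = 376.7 pc.
p = 1/d = 1/376.7 = 0.0026546 arcsec = 2.6546 mas.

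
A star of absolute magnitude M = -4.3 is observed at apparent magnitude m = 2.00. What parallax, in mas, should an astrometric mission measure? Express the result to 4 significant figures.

5.495 mas

m − M = 2.00 − (-4.3) = 6.30.
d = 10^((m−M)/5 + 1) = 10^2.260 = 181.97 pc.
p = 1/d = 1/181.97 = 0.0054954 arcsec = 5.4954 mas.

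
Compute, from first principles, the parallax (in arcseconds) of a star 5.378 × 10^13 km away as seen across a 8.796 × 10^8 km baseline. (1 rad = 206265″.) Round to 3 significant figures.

θ ≈ B/d = (8.796 × 10^8) / (5.378 × 10^13) = 1.6356 × 10^-5 rad.
In arcseconds: 1.6356 × 10^-5 × 206265 = 3.3737″.

3.37 arcsec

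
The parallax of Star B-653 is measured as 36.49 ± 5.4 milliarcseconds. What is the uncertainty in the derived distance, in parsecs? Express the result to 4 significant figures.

d = 1/p, so σ_d = σ_p / p².
σ_d = 0.00540 / (0.03649)² = 0.00540 / 0.0013315 = 4.0556 pc.

4.056 pc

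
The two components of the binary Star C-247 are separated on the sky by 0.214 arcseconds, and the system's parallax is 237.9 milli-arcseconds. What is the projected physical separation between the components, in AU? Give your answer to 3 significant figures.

0.900 AU

d = 1/p = 1/0.2379″ = 4.2034 pc.
At distance d (pc), an angle of θ arcsec spans θ·d AU: s = 0.214 × 4.2034 = 0.89953 AU.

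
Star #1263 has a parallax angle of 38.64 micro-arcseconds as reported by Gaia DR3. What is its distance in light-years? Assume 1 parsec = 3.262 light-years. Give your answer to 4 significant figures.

84420 light years

p = 38.64 micro-arcseconds = 0.00003864 arcsec.
d = 1/p = 1/0.00003864 = 25880 pc.
In light-years: 25880 × 3.262 = 84421 ly.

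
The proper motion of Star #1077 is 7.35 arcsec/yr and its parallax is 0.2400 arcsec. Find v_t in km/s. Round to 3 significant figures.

145 km/s

d = 1/p = 1/0.2400″ = 4.1667 pc.
v_t = 4.74 × μ × d = 4.74 × 7.35 × 4.1667 = 145.16 km/s.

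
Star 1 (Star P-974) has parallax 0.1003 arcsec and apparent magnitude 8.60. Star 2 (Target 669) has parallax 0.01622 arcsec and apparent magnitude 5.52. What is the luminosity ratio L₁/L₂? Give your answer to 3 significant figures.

d₁ = 1/p₁ = 1/0.1003″ = 9.9701 pc; d₂ = 1/p₂ = 1/0.01622″ = 61.652 pc.
M₁ = m₁ − 5 log₁₀ d₁ + 5 = 8.60 − 4.9935 + 5 = 8.6065.
M₂ = 5.52 − 8.9497 + 5 = 1.5703.
L₁/L₂ = 10^(0.4(M₂ − M₁)) = 10^(0.4 × (-7.0362)) = 10^(-2.81448) = 0.0015329.

L₁/L₂ = 0.00153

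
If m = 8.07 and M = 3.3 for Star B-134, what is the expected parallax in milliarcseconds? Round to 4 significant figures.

m − M = 8.07 − 3.3 = 4.77.
d = 10^((m−M)/5 + 1) = 10^1.954 = 89.95 pc.
p = 1/d = 1/89.95 = 0.011117 arcsec = 11.117 mas.

11.12 mas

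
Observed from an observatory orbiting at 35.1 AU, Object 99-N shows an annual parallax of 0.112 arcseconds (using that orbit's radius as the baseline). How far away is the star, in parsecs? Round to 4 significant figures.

313.4 pc

With baseline B (in AU) and parallax p (in arcsec), d = B/p parsecs.
d = 35.1 / 0.112 = 313.39 pc.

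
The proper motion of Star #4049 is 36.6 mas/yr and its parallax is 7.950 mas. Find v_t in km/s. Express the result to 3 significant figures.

d = 1/p = 1/0.007950″ = 125.79 pc.
μ = 36.6 mas/yr = 0.0366 ″/yr.
v_t = 4.74 × μ × d = 4.74 × 0.0366 × 125.79 = 21.823 km/s.

21.8 km/s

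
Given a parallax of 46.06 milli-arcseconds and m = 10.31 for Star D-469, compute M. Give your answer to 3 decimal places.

d = 1/p = 1/0.04606″ = 21.711 pc.
m − M = 5 log₁₀(21.711) − 5 = 6.6834 − 5 = 1.6834.
M = m − (m − M) = 10.31 − 1.6834 = 8.627.

M = 8.627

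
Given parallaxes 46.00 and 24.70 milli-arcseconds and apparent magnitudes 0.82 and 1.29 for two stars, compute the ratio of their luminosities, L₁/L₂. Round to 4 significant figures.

d₁ = 1/p₁ = 1/0.04600″ = 21.739 pc; d₂ = 1/p₂ = 1/0.02470″ = 40.486 pc.
M₁ = m₁ − 5 log₁₀ d₁ + 5 = 0.82 − 6.6862 + 5 = -0.8662.
M₂ = 1.29 − 8.0365 + 5 = -1.7465.
L₁/L₂ = 10^(0.4(M₂ − M₁)) = 10^(0.4 × (-0.8803)) = 10^(-0.35212) = 0.44451.

L₁/L₂ = 0.4445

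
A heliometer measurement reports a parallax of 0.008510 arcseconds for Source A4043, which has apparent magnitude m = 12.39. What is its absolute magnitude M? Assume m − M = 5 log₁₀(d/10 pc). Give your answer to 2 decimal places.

d = 1/p = 1/0.008510″ = 117.51 pc.
m − M = 5 log₁₀(117.51) − 5 = 10.3504 − 5 = 5.3504.
M = m − (m − M) = 12.39 − 5.3504 = 7.04.

M = 7.04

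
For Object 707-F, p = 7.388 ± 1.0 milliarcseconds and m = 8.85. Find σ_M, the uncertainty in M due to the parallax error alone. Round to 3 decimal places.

σ_M = 0.294 mag

M = m − 5 log₁₀ d + 5 = m + 5 log₁₀ p + 5, so ∂M/∂p = 5/(p ln 10).
σ_M = (5/ln 10) · (σ_p/p) = 2.1715 × 1.0/7.388 = 2.1715 × 0.13535 = 0.29391.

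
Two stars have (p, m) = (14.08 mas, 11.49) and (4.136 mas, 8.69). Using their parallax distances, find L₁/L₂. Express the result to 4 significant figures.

d₁ = 1/p₁ = 1/0.01408″ = 71.023 pc; d₂ = 1/p₂ = 1/0.004136″ = 241.78 pc.
M₁ = m₁ − 5 log₁₀ d₁ + 5 = 11.49 − 9.2570 + 5 = 7.2330.
M₂ = 8.69 − 11.9171 + 5 = 1.7729.
L₁/L₂ = 10^(0.4(M₂ − M₁)) = 10^(0.4 × (-5.4601)) = 10^(-2.18404) = 0.0065458.

L₁/L₂ = 0.006546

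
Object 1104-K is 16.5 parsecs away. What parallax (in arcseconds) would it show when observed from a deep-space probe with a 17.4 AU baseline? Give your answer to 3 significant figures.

1.05 arcsec

p (arcsec) = B (AU) / d (pc).
p = 17.4 / 16.5 = 1.0545 arcsec.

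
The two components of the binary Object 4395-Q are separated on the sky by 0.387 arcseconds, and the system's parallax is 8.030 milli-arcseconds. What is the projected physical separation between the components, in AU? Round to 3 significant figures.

d = 1/p = 1/0.008030″ = 124.53 pc.
At distance d (pc), an angle of θ arcsec spans θ·d AU: s = 0.387 × 124.53 = 48.193 AU.

48.2 AU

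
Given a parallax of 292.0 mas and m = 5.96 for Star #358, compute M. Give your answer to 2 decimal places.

M = 8.29

d = 1/p = 1/0.2920″ = 3.4247 pc.
m − M = 5 log₁₀(3.4247) − 5 = 2.6731 − 5 = -2.3269.
M = m − (m − M) = 5.96 − (-2.3269) = 8.29.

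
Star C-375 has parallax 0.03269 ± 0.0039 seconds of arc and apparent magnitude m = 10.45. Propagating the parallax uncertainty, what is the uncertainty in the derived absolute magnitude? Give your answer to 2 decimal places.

M = m − 5 log₁₀ d + 5 = m + 5 log₁₀ p + 5, so ∂M/∂p = 5/(p ln 10).
σ_M = (5/ln 10) · (σ_p/p) = 2.1715 × 0.0039/0.03269 = 2.1715 × 0.1193 = 0.25906.

σ_M = 0.26 mag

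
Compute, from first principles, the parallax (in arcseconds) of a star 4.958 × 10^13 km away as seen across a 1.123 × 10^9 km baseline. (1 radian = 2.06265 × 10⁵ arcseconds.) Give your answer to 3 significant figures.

θ ≈ B/d = (1.123 × 10^9) / (4.958 × 10^13) = 2.2650 × 10^-5 rad.
In arcseconds: 2.2650 × 10^-5 × 206265 = 4.6719″.

4.67 arcsec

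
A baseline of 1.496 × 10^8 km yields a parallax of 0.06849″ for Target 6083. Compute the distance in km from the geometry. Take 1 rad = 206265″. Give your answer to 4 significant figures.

θ = 0.06849″ = 0.06849/206265 = 3.3205 × 10^-7 rad.
d = B/θ = (1.496 × 10^8) / (3.3205 × 10^-7) = 4.5053 × 10^14 km.

4.505 × 10^14 km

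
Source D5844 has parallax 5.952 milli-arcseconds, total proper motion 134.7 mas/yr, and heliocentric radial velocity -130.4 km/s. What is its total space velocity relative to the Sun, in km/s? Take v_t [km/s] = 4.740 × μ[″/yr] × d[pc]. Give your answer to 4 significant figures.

d = 1/p = 1/0.005952″ = 168.01 pc.
μ = 134.7 mas/yr = 0.1347 ″/yr.
v_t = 4.740 μ d = 4.740 × 0.1347 × 168.01 = 107.27 km/s.
v = √(v_r² + v_t²) = √((-130.4)² + 107.27²) = √28511 = 168.85 km/s.

168.9 km/s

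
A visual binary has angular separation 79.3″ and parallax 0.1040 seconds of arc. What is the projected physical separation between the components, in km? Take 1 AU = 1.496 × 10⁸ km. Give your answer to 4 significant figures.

1.141 × 10^11 km

d = 1/p = 1/0.1040″ = 9.6154 pc.
At distance d (pc), an angle of θ arcsec spans θ·d AU: s = 79.3 × 9.6154 = 762.5 AU.
= 762.5 × 1.496 × 10⁸ km = 1.1407 × 10^11 km.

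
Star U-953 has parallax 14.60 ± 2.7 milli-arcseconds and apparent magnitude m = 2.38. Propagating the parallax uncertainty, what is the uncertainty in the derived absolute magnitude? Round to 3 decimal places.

M = m − 5 log₁₀ d + 5 = m + 5 log₁₀ p + 5, so ∂M/∂p = 5/(p ln 10).
σ_M = (5/ln 10) · (σ_p/p) = 2.1715 × 2.7/14.60 = 2.1715 × 0.18493 = 0.40158.

σ_M = 0.402 mag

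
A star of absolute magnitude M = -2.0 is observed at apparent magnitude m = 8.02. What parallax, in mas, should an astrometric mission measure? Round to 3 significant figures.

0.991 mas

m − M = 8.02 − (-2.0) = 10.02.
d = 10^((m−M)/5 + 1) = 10^3.004 = 1009.3 pc.
p = 1/d = 1/1009.3 = 0.00099079 arcsec = 0.99079 mas.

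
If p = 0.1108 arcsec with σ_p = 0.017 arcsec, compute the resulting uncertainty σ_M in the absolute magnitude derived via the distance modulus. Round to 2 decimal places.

M = m − 5 log₁₀ d + 5 = m + 5 log₁₀ p + 5, so ∂M/∂p = 5/(p ln 10).
σ_M = (5/ln 10) · (σ_p/p) = 2.1715 × 0.017/0.1108 = 2.1715 × 0.15343 = 0.33317.

σ_M = 0.33 mag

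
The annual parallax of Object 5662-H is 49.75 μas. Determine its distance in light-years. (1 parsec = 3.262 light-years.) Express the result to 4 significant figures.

p = 49.75 μas = 0.00004975 arcsec.
d = 1/p = 1/0.00004975 = 20101 pc.
In light-years: 20101 × 3.262 = 65569 ly.

65570 light years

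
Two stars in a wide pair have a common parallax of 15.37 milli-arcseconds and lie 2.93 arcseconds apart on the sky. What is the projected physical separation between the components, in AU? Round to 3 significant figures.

191 AU

d = 1/p = 1/0.01537″ = 65.062 pc.
At distance d (pc), an angle of θ arcsec spans θ·d AU: s = 2.93 × 65.062 = 190.63 AU.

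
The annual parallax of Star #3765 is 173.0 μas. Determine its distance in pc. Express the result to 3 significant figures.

p = 173.0 μas = 0.0001730 arcsec.
d = 1/p = 1/0.0001730 = 5780.3 pc.

5780 pc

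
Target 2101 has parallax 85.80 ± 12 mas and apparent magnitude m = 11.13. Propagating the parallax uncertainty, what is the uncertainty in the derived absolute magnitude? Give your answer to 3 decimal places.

σ_M = 0.304 mag

M = m − 5 log₁₀ d + 5 = m + 5 log₁₀ p + 5, so ∂M/∂p = 5/(p ln 10).
σ_M = (5/ln 10) · (σ_p/p) = 2.1715 × 12/85.80 = 2.1715 × 0.13986 = 0.30371.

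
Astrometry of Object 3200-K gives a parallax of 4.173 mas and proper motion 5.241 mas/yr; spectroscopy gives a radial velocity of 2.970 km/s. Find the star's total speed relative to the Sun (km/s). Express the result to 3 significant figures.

d = 1/p = 1/0.004173″ = 239.64 pc.
μ = 5.241 mas/yr = 0.005241 ″/yr.
v_t = 4.740 μ d = 4.740 × 0.005241 × 239.64 = 5.9532 km/s.
v = √(v_r² + v_t²) = √(2.970² + 5.9532²) = √44.2615 = 6.6529 km/s.

6.65 km/s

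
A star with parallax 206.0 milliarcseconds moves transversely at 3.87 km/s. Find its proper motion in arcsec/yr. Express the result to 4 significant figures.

d = 1/p = 1/0.2060″ = 4.8544 pc.
μ = v_t / (4.74 d) = 3.87 / (4.74 × 4.8544) = 3.87 / 23.01 = 0.16819 ″/yr.

0.1682 arcsec/yr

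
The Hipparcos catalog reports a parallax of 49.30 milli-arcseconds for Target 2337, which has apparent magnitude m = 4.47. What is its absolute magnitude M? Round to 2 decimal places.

M = 2.93

d = 1/p = 1/0.04930″ = 20.284 pc.
m − M = 5 log₁₀(20.284) − 5 = 6.5358 − 5 = 1.5358.
M = m − (m − M) = 4.47 − 1.5358 = 2.93.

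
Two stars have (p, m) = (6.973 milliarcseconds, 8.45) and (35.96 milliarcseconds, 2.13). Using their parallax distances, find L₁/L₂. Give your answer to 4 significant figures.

L₁/L₂ = 0.07885

d₁ = 1/p₁ = 1/0.006973″ = 143.41 pc; d₂ = 1/p₂ = 1/0.03596″ = 27.809 pc.
M₁ = m₁ − 5 log₁₀ d₁ + 5 = 8.45 − 10.7829 + 5 = 2.6671.
M₂ = 2.13 − 7.2209 + 5 = -0.0909.
L₁/L₂ = 10^(0.4(M₂ − M₁)) = 10^(0.4 × (-2.7580)) = 10^(-1.10320) = 0.07885.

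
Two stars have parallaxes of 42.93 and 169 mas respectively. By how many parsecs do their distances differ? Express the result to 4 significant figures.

17.38 pc

d_A = 1/0.04293″ = 23.294 pc; d_B = 1/0.1690″ = 5.9172 pc.
|d_B − d_A| = |5.9172 − 23.294| = 17.377 pc.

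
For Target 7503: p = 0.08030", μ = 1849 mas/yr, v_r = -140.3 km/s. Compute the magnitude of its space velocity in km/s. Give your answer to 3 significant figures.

178 km/s

d = 1/p = 1/0.08030″ = 12.453 pc.
μ = 1849 mas/yr = 1.849 ″/yr.
v_t = 4.740 μ d = 4.740 × 1.849 × 12.453 = 109.14 km/s.
v = √(v_r² + v_t²) = √((-140.3)² + 109.14²) = √31595.6 = 177.75 km/s.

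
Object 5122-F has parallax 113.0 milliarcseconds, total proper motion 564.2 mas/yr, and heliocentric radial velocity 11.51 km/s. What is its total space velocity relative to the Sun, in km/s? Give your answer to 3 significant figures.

26.3 km/s

d = 1/p = 1/0.1130″ = 8.8496 pc.
μ = 564.2 mas/yr = 0.5642 ″/yr.
v_t = 4.740 μ d = 4.740 × 0.5642 × 8.8496 = 23.667 km/s.
v = √(v_r² + v_t²) = √(11.51² + 23.667²) = √692.607 = 26.317 km/s.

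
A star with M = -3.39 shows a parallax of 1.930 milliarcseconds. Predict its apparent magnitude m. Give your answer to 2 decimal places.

d = 1/p = 1/0.001930″ = 518.13 pc.
m − M = 5 log₁₀ d − 5 = 5 log₁₀(518.13) − 5 = 13.5722 − 5 = 8.5722.
m = M + (m − M) = -3.39 + 8.5722 = 5.18.

m = 5.18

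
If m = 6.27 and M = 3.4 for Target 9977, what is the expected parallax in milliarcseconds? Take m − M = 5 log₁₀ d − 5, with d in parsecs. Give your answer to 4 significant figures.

m − M = 6.27 − 3.4 = 2.87.
d = 10^((m−M)/5 + 1) = 10^1.574 = 37.497 pc.
p = 1/d = 1/37.497 = 0.026669 arcsec = 26.669 mas.

26.67 mas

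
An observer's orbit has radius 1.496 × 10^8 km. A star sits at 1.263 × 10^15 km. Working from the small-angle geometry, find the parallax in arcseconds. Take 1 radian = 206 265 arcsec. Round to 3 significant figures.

0.0244 arcsec

θ ≈ B/d = (1.496 × 10^8) / (1.263 × 10^15) = 1.1845 × 10^-7 rad.
In arcseconds: 1.1845 × 10^-7 × 206265 = 0.024432″.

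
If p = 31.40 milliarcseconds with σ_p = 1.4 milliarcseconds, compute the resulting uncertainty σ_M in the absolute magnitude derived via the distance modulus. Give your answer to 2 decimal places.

M = m − 5 log₁₀ d + 5 = m + 5 log₁₀ p + 5, so ∂M/∂p = 5/(p ln 10).
σ_M = (5/ln 10) · (σ_p/p) = 2.1715 × 1.4/31.40 = 2.1715 × 0.044586 = 0.096818.

σ_M = 0.10 mag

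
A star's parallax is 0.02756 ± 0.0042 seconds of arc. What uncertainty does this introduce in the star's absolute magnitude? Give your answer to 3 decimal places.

σ_M = 0.331 mag

M = m − 5 log₁₀ d + 5 = m + 5 log₁₀ p + 5, so ∂M/∂p = 5/(p ln 10).
σ_M = (5/ln 10) · (σ_p/p) = 2.1715 × 0.0042/0.02756 = 2.1715 × 0.15239 = 0.33091.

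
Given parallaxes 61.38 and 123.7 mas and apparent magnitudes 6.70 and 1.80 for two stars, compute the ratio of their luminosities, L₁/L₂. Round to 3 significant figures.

d₁ = 1/p₁ = 1/0.06138″ = 16.292 pc; d₂ = 1/p₂ = 1/0.1237″ = 8.0841 pc.
M₁ = m₁ − 5 log₁₀ d₁ + 5 = 6.70 − 6.0599 + 5 = 5.6401.
M₂ = 1.80 − 4.5382 + 5 = 2.2618.
L₁/L₂ = 10^(0.4(M₂ − M₁)) = 10^(0.4 × (-3.3783)) = 10^(-1.35132) = 0.044533.

L₁/L₂ = 0.0445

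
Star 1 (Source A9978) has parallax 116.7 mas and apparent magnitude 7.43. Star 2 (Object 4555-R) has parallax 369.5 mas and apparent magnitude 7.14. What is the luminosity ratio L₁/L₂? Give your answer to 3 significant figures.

d₁ = 1/p₁ = 1/0.1167″ = 8.569 pc; d₂ = 1/p₂ = 1/0.3695″ = 2.7064 pc.
M₁ = m₁ − 5 log₁₀ d₁ + 5 = 7.43 − 4.6647 + 5 = 7.7653.
M₂ = 7.14 − 2.1620 + 5 = 9.9780.
L₁/L₂ = 10^(0.4(M₂ − M₁)) = 10^(0.4 × 2.2127) = 10^0.88508 = 7.675.

L₁/L₂ = 7.68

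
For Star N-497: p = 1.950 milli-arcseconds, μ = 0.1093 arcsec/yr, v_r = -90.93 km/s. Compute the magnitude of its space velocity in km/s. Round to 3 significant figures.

d = 1/p = 1/0.001950″ = 512.82 pc.
v_t = 4.740 μ d = 4.740 × 0.1093 × 512.82 = 265.68 km/s.
v = √(v_r² + v_t²) = √((-90.93)² + 265.68²) = √78854.1 = 280.81 km/s.

281 km/s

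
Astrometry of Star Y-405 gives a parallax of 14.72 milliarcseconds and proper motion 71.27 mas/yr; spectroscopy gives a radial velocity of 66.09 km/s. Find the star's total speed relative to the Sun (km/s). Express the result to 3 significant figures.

d = 1/p = 1/0.01472″ = 67.935 pc.
μ = 71.27 mas/yr = 0.07127 ″/yr.
v_t = 4.740 μ d = 4.740 × 0.07127 × 67.935 = 22.95 km/s.
v = √(v_r² + v_t²) = √(66.09² + 22.95²) = √4894.59 = 69.961 km/s.

70.0 km/s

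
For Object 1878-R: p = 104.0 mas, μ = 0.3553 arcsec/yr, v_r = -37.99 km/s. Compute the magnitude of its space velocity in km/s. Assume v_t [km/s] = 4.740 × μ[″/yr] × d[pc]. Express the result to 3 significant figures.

41.3 km/s

d = 1/p = 1/0.1040″ = 9.6154 pc.
v_t = 4.740 μ d = 4.740 × 0.3553 × 9.6154 = 16.194 km/s.
v = √(v_r² + v_t²) = √((-37.99)² + 16.194²) = √1705.49 = 41.298 km/s.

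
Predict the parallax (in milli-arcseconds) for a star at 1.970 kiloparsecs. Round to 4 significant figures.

0.5076 mas

d = 1.970 kpc = 1970 pc.
p = 1/d = 1/1970 = 0.00050761 arcsec.
= 0.00050761 × 1000 = 0.50761 mas.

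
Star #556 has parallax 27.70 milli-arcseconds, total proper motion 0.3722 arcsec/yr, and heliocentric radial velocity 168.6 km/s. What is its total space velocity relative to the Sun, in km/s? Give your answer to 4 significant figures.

180.2 km/s

d = 1/p = 1/0.02770″ = 36.101 pc.
v_t = 4.740 μ d = 4.740 × 0.3722 × 36.101 = 63.69 km/s.
v = √(v_r² + v_t²) = √(168.6² + 63.69²) = √32482.4 = 180.23 km/s.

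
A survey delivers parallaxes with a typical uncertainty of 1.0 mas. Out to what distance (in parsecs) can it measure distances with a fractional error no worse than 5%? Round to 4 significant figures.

50.00 pc

σ_d/d = σ_p/p, so the condition is σ_p/p ≤ 0.05, i.e. p ≥ σ_p/0.05.
p_min = 1.0/0.05 = 20 mas = 0.02 arcsec.
d_max = 1/p_min = 1/0.02 = 50 pc.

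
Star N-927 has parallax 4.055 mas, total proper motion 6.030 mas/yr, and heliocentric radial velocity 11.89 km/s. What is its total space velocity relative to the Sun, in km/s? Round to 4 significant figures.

d = 1/p = 1/0.004055″ = 246.61 pc.
μ = 6.030 mas/yr = 0.006030 ″/yr.
v_t = 4.740 μ d = 4.740 × 0.006030 × 246.61 = 7.0487 km/s.
v = √(v_r² + v_t²) = √(11.89² + 7.0487²) = √191.056 = 13.822 km/s.

13.82 km/s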